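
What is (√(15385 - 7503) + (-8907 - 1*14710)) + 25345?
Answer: 1728 + √7882 ≈ 1816.8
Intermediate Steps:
(√(15385 - 7503) + (-8907 - 1*14710)) + 25345 = (√7882 + (-8907 - 14710)) + 25345 = (√7882 - 23617) + 25345 = (-23617 + √7882) + 25345 = 1728 + √7882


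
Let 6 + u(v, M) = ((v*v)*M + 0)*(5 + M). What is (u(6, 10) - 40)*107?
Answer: 572878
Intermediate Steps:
u(v, M) = -6 + M*v²*(5 + M) (u(v, M) = -6 + ((v*v)*M + 0)*(5 + M) = -6 + (v²*M + 0)*(5 + M) = -6 + (M*v² + 0)*(5 + M) = -6 + (M*v²)*(5 + M) = -6 + M*v²*(5 + M))
(u(6, 10) - 40)*107 = ((-6 + 10²*6² + 5*10*6²) - 40)*107 = ((-6 + 100*36 + 5*10*36) - 40)*107 = ((-6 + 3600 + 1800) - 40)*107 = (5394 - 40)*107 = 5354*107 = 572878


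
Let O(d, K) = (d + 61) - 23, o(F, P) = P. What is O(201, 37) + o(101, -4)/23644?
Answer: 1412728/5911 ≈ 239.00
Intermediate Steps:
O(d, K) = 38 + d (O(d, K) = (61 + d) - 23 = 38 + d)
O(201, 37) + o(101, -4)/23644 = (38 + 201) - 4/23644 = 239 - 4*1/23644 = 239 - 1/5911 = 1412728/5911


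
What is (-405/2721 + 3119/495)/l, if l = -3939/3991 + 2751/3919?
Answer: -830795821091/38487524625 ≈ -21.586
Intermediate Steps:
l = -342900/1203133 (l = -3939*1/3991 + 2751*(1/3919) = -303/307 + 2751/3919 = -342900/1203133 ≈ -0.28501)
(-405/2721 + 3119/495)/l = (-405/2721 + 3119/495)/(-342900/1203133) = (-405*1/2721 + 3119*(1/495))*(-1203133/342900) = (-135/907 + 3119/495)*(-1203133/342900) = (2762108/448965)*(-1203133/342900) = -830795821091/38487524625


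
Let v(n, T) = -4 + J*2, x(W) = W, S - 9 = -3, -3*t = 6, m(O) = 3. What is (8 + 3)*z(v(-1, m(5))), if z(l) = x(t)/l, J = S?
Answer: -11/4 ≈ -2.7500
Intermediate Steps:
t = -2 (t = -⅓*6 = -2)
S = 6 (S = 9 - 3 = 6)
J = 6
v(n, T) = 8 (v(n, T) = -4 + 6*2 = -4 + 12 = 8)
z(l) = -2/l
(8 + 3)*z(v(-1, m(5))) = (8 + 3)*(-2/8) = 11*(-2*⅛) = 11*(-¼) = -11/4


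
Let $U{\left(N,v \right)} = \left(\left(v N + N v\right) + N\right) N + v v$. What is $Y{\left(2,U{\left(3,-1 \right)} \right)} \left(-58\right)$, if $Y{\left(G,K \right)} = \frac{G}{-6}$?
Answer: $\frac{58}{3} \approx 19.333$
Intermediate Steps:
$U{\left(N,v \right)} = v^{2} + N \left(N + 2 N v\right)$ ($U{\left(N,v \right)} = \left(\left(N v + N v\right) + N\right) N + v^{2} = \left(2 N v + N\right) N + v^{2} = \left(N + 2 N v\right) N + v^{2} = N \left(N + 2 N v\right) + v^{2} = v^{2} + N \left(N + 2 N v\right)$)
$Y{\left(G,K \right)} = - \frac{G}{6}$ ($Y{\left(G,K \right)} = G \left(- \frac{1}{6}\right) = - \frac{G}{6}$)
$Y{\left(2,U{\left(3,-1 \right)} \right)} \left(-58\right) = \left(- \frac{1}{6}\right) 2 \left(-58\right) = \left(- \frac{1}{3}\right) \left(-58\right) = \frac{58}{3}$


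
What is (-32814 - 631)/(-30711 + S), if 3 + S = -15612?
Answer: 33445/46326 ≈ 0.72195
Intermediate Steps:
S = -15615 (S = -3 - 15612 = -15615)
(-32814 - 631)/(-30711 + S) = (-32814 - 631)/(-30711 - 15615) = -33445/(-46326) = -33445*(-1/46326) = 33445/46326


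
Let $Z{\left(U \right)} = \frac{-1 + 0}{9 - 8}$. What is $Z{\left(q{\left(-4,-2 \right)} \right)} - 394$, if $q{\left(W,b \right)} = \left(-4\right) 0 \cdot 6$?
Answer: $-395$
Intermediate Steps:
$q{\left(W,b \right)} = 0$ ($q{\left(W,b \right)} = 0 \cdot 6 = 0$)
$Z{\left(U \right)} = -1$ ($Z{\left(U \right)} = - 1^{-1} = \left(-1\right) 1 = -1$)
$Z{\left(q{\left(-4,-2 \right)} \right)} - 394 = -1 - 394 = -395$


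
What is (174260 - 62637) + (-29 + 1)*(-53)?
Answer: 113107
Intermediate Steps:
(174260 - 62637) + (-29 + 1)*(-53) = 111623 - 28*(-53) = 111623 + 1484 = 113107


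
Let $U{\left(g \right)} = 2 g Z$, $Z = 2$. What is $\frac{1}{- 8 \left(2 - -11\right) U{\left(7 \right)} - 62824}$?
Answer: $- \frac{1}{65736} \approx -1.5212 \cdot 10^{-5}$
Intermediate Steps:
$U{\left(g \right)} = 4 g$ ($U{\left(g \right)} = 2 g 2 = 4 g$)
$\frac{1}{- 8 \left(2 - -11\right) U{\left(7 \right)} - 62824} = \frac{1}{- 8 \left(2 - -11\right) 4 \cdot 7 - 62824} = \frac{1}{- 8 \left(2 + 11\right) 28 - 62824} = \frac{1}{\left(-8\right) 13 \cdot 28 - 62824} = \frac{1}{\left(-104\right) 28 - 62824} = \frac{1}{-2912 - 62824} = \frac{1}{-65736} = - \frac{1}{65736}$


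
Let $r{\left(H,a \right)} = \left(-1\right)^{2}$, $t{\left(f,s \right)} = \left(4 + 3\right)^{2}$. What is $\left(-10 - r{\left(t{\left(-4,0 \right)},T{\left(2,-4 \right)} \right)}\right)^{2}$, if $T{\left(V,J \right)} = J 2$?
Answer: $121$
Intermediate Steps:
$T{\left(V,J \right)} = 2 J$
$t{\left(f,s \right)} = 49$ ($t{\left(f,s \right)} = 7^{2} = 49$)
$r{\left(H,a \right)} = 1$
$\left(-10 - r{\left(t{\left(-4,0 \right)},T{\left(2,-4 \right)} \right)}\right)^{2} = \left(-10 - 1\right)^{2} = \left(-11\right)^{2} = 121$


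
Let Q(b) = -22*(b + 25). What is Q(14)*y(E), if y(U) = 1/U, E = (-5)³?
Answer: 858/125 ≈ 6.8640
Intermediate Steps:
Q(b) = -550 - 22*b (Q(b) = -22*(25 + b) = -550 - 22*b)
E = -125
Q(14)*y(E) = (-550 - 22*14)/(-125) = (-550 - 308)*(-1/125) = -858*(-1/125) = 858/125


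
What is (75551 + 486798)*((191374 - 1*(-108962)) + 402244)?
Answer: 395095160420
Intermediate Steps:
(75551 + 486798)*((191374 - 1*(-108962)) + 402244) = 562349*((191374 + 108962) + 402244) = 562349*(300336 + 402244) = 562349*702580 = 395095160420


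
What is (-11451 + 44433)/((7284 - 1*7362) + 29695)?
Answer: 32982/29617 ≈ 1.1136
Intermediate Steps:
(-11451 + 44433)/((7284 - 1*7362) + 29695) = 32982/((7284 - 7362) + 29695) = 32982/(-78 + 29695) = 32982/29617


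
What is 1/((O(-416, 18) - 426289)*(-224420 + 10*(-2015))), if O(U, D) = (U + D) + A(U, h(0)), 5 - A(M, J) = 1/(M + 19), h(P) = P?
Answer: 397/41428385601210 ≈ 9.5828e-12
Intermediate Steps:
A(M, J) = 5 - 1/(19 + M) (A(M, J) = 5 - 1/(M + 19) = 5 - 1/(19 + M))
O(U, D) = D + U + (94 + 5*U)/(19 + U) (O(U, D) = (U + D) + (94 + 5*U)/(19 + U) = (D + U) + (94 + 5*U)/(19 + U) = D + U + (94 + 5*U)/(19 + U))
1/((O(-416, 18) - 426289)*(-224420 + 10*(-2015))) = 1/(((94 + 5*(-416) + (19 - 416)*(18 - 416))/(19 - 416) - 426289)*(-224420 + 10*(-2015))) = 1/(((94 - 2080 - 397*(-398))/(-397) - 426289)*(-224420 - 20150)) = 1/((-(94 - 2080 + 158006)/397 - 426289)*(-244570)) = 1/((-1/397*156020 - 426289)*(-244570)) = 1/((-156020/397 - 426289)*(-244570)) = 1/(-169392753/397*(-244570)) = 1/(41428385601210/397) = 397/41428385601210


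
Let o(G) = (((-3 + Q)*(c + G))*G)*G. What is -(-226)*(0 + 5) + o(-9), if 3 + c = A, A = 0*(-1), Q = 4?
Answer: 158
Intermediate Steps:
A = 0
c = -3 (c = -3 + 0 = -3)
o(G) = G²*(-3 + G) (o(G) = (((-3 + 4)*(-3 + G))*G)*G = ((1*(-3 + G))*G)*G = ((-3 + G)*G)*G = (G*(-3 + G))*G = G²*(-3 + G))
-(-226)*(0 + 5) + o(-9) = -(-226)*(0 + 5) + (-9)²*(-3 - 9) = -(-226)*5 + 81*(-12) = -113*(-10) - 972 = 1130 - 972 = 158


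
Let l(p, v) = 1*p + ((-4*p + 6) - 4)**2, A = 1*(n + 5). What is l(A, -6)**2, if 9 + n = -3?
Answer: 797449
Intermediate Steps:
n = -12 (n = -9 - 3 = -12)
A = -7 (A = 1*(-12 + 5) = 1*(-7) = -7)
l(p, v) = p + (2 - 4*p)**2 (l(p, v) = p + ((6 - 4*p) - 4)**2 = p + (2 - 4*p)**2)
l(A, -6)**2 = (-7 + 4*(-1 + 2*(-7))**2)**2 = (-7 + 4*(-1 - 14)**2)**2 = (-7 + 4*(-15)**2)**2 = (-7 + 4*225)**2 = (-7 + 900)**2 = 893**2 = 797449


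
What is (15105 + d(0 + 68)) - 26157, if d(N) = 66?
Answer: -10986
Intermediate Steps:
(15105 + d(0 + 68)) - 26157 = (15105 + 66) - 26157 = 15171 - 26157 = -10986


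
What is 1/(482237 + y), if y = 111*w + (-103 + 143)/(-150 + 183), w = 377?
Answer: 33/17294812 ≈ 1.9081e-6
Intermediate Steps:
y = 1380991/33 (y = 111*377 + (-103 + 143)/(-150 + 183) = 41847 + 40/33 = 1380991/33 ≈ 41848.)
1/(482237 + y) = 1/(482237 + 1380991/33) = 1/(17294812/33) = 33/17294812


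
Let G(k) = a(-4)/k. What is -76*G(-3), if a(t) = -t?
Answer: 304/3 ≈ 101.33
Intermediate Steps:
G(k) = 4/k (G(k) = (-1*(-4))/k = 4/k)
-76*G(-3) = -304/(-3) = -304*(-1)/3 = -76*(-4/3) = 304/3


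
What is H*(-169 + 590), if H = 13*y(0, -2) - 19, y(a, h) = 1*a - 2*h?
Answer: 13893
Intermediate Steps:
y(a, h) = a - 2*h
H = 33 (H = 13*(0 - 2*(-2)) - 19 = 13*(0 + 4) - 19 = 13*4 - 19 = 52 - 19 = 33)
H*(-169 + 590) = 33*(-169 + 590) = 33*421 = 13893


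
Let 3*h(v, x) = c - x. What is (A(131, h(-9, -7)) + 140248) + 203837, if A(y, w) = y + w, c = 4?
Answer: 1032659/3 ≈ 3.4422e+5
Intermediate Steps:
h(v, x) = 4/3 - x/3 (h(v, x) = (4 - x)/3 = 4/3 - x/3)
A(y, w) = w + y
(A(131, h(-9, -7)) + 140248) + 203837 = (((4/3 - ⅓*(-7)) + 131) + 140248) + 203837 = (((4/3 + 7/3) + 131) + 140248) + 203837 = ((11/3 + 131) + 140248) + 203837 = (404/3 + 140248) + 203837 = 421148/3 + 203837 = 1032659/3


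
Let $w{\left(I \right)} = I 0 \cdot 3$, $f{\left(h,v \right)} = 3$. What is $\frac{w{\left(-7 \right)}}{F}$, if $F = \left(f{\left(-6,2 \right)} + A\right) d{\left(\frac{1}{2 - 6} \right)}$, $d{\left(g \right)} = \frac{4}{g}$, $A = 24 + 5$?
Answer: $0$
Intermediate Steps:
$A = 29$
$w{\left(I \right)} = 0$ ($w{\left(I \right)} = 0 \cdot 3 = 0$)
$F = -512$ ($F = \left(3 + 29\right) \frac{4}{\frac{1}{2 - 6}} = 32 \frac{4}{\frac{1}{-4}} = 32 \frac{4}{- \frac{1}{4}} = 32 \cdot 4 \left(-4\right) = 32 \left(-16\right) = -512$)
$\frac{w{\left(-7 \right)}}{F} = \frac{0}{-512} = 0 \left(- \frac{1}{512}\right) = 0$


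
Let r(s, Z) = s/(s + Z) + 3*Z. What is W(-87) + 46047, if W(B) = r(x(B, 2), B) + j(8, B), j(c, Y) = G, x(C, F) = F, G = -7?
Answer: 3891213/85 ≈ 45779.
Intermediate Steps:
j(c, Y) = -7
r(s, Z) = 3*Z + s/(Z + s) (r(s, Z) = s/(Z + s) + 3*Z = 3*Z + s/(Z + s))
W(B) = -7 + (2 + 3*B² + 6*B)/(2 + B) (W(B) = (2 + 3*B² + 3*B*2)/(B + 2) - 7 = (2 + 3*B² + 6*B)/(2 + B) - 7 = -7 + (2 + 3*B² + 6*B)/(2 + B))
W(-87) + 46047 = (-12 - 1*(-87) + 3*(-87)²)/(2 - 87) + 46047 = (-12 + 87 + 3*7569)/(-85) + 46047 = -(-12 + 87 + 22707)/85 + 46047 = -1/85*22782 + 46047 = -22782/85 + 46047 = 3891213/85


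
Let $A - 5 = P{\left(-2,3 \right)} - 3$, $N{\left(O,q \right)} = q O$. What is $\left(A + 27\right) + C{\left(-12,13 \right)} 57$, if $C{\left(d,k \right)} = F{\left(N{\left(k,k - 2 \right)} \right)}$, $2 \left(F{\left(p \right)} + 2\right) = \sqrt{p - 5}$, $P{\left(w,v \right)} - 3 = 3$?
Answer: $-79 + \frac{57 \sqrt{138}}{2} \approx 255.8$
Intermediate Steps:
$P{\left(w,v \right)} = 6$ ($P{\left(w,v \right)} = 3 + 3 = 6$)
$N{\left(O,q \right)} = O q$
$A = 8$ ($A = 5 + \left(6 - 3\right) = 5 + 3 = 8$)
$F{\left(p \right)} = -2 + \frac{\sqrt{-5 + p}}{2}$ ($F{\left(p \right)} = -2 + \frac{\sqrt{p - 5}}{2} = -2 + \frac{\sqrt{-5 + p}}{2}$)
$C{\left(d,k \right)} = -2 + \frac{\sqrt{-5 + k \left(-2 + k\right)}}{2}$ ($C{\left(d,k \right)} = -2 + \frac{\sqrt{-5 + k \left(k - 2\right)}}{2} = -2 + \frac{\sqrt{-5 + k \left(-2 + k\right)}}{2}$)
$\left(A + 27\right) + C{\left(-12,13 \right)} 57 = \left(8 + 27\right) + \left(-2 + \frac{\sqrt{-5 + 13 \left(-2 + 13\right)}}{2}\right) 57 = 35 + \left(-2 + \frac{\sqrt{-5 + 13 \cdot 11}}{2}\right) 57 = 35 + \left(-2 + \frac{\sqrt{-5 + 143}}{2}\right) 57 = 35 + \left(-2 + \frac{\sqrt{138}}{2}\right) 57 = 35 - \left(114 - \frac{57 \sqrt{138}}{2}\right) = -79 + \frac{57 \sqrt{138}}{2}$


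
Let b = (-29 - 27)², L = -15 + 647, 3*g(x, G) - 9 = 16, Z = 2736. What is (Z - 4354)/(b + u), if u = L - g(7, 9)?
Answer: -4854/11279 ≈ -0.43036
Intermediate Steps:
g(x, G) = 25/3 (g(x, G) = 3 + (⅓)*16 = 3 + 16/3 = 25/3)
L = 632
u = 1871/3 (u = 632 - 1*25/3 = 632 - 25/3 = 1871/3 ≈ 623.67)
b = 3136 (b = (-56)² = 3136)
(Z - 4354)/(b + u) = (2736 - 4354)/(3136 + 1871/3) = -1618/11279/3 = -1618*3/11279 = -4854/11279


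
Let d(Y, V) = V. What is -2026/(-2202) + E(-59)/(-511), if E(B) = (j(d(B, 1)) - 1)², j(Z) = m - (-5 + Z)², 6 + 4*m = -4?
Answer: 395951/2250444 ≈ 0.17594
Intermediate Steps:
m = -5/2 (m = -3/2 + (¼)*(-4) = -3/2 - 1 = -5/2 ≈ -2.5000)
j(Z) = -5/2 - (-5 + Z)²
E(B) = 1521/4 (E(B) = ((-55/2 - 1*1² + 10*1) - 1)² = ((-55/2 - 1*1 + 10) - 1)² = ((-55/2 - 1 + 10) - 1)² = (-37/2 - 1)² = (-39/2)² = 1521/4)
-2026/(-2202) + E(-59)/(-511) = -2026/(-2202) + (1521/4)/(-511) = -2026*(-1/2202) + (1521/4)*(-1/511) = 1013/1101 - 1521/2044 = 395951/2250444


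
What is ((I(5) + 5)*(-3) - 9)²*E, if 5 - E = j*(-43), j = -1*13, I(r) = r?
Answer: -842634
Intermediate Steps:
j = -13
E = -554 (E = 5 - (-13)*(-43) = 5 - 1*559 = 5 - 559 = -554)
((I(5) + 5)*(-3) - 9)²*E = ((5 + 5)*(-3) - 9)²*(-554) = (10*(-3) - 9)²*(-554) = (-30 - 9)²*(-554) = (-39)²*(-554) = 1521*(-554) = -842634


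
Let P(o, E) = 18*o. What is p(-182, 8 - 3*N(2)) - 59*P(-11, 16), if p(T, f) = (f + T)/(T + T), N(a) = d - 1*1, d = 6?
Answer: 607491/52 ≈ 11683.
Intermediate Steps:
N(a) = 5 (N(a) = 6 - 1*1 = 6 - 1 = 5)
p(T, f) = (T + f)/(2*T) (p(T, f) = (T + f)/((2*T)) = (T + f)*(1/(2*T)) = (T + f)/(2*T))
p(-182, 8 - 3*N(2)) - 59*P(-11, 16) = (½)*(-182 + (8 - 3*5))/(-182) - 59*18*(-11) = (½)*(-1/182)*(-182 + (8 - 15)) - 59*(-198) = (½)*(-1/182)*(-182 - 7) - 1*(-11682) = (½)*(-1/182)*(-189) + 11682 = 27/52 + 11682 = 607491/52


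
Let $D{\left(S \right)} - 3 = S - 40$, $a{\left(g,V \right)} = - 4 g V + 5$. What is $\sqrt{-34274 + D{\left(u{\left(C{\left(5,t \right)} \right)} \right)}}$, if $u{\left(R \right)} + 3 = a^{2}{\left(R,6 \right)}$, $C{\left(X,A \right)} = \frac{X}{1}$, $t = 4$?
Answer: $i \sqrt{21089} \approx 145.22 i$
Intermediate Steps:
$a{\left(g,V \right)} = 5 - 4 V g$ ($a{\left(g,V \right)} = - 4 V g + 5 = 5 - 4 V g$)
$C{\left(X,A \right)} = X$ ($C{\left(X,A \right)} = X 1 = X$)
$u{\left(R \right)} = -3 + \left(5 - 24 R\right)^{2}$
$D{\left(S \right)} = -37 + S$ ($D{\left(S \right)} = 3 + \left(S - 40\right) = 3 + \left(-40 + S\right) = -37 + S$)
$\sqrt{-34274 + D{\left(u{\left(C{\left(5,t \right)} \right)} \right)}} = \sqrt{-34274 - \left(40 - \left(-5 + 24 \cdot 5\right)^{2}\right)} = \sqrt{-34274 - \left(40 - \left(-5 + 120\right)^{2}\right)} = \sqrt{-34274 - \left(40 - 13225\right)} = \sqrt{-34274 + \left(-37 + \left(-3 + 13225\right)\right)} = \sqrt{-34274 + \left(-37 + 13222\right)} = \sqrt{-34274 + 13185} = \sqrt{-21089} = i \sqrt{21089}$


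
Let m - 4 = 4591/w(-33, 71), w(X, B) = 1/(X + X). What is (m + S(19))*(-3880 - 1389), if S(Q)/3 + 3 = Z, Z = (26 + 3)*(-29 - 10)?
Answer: 1614442676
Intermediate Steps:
w(X, B) = 1/(2*X)
Z = -1131 (Z = 29*(-39) = -1131)
S(Q) = -3402 (S(Q) = -9 + 3*(-1131) = -9 - 3393 = -3402)
m = -303002 (m = 4 + 4591/(((½)/(-33))) = 4 + 4591/(((½)*(-1/33))) = 4 + 4591/(-1/66) = 4 + 4591*(-66) = 4 - 303006 = -303002)
(m + S(19))*(-3880 - 1389) = (-303002 - 3402)*(-3880 - 1389) = -306404*(-5269) = 1614442676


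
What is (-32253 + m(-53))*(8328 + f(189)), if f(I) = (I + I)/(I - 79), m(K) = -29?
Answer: -14792548578/55 ≈ -2.6896e+8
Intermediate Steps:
f(I) = 2*I/(-79 + I) (f(I) = (2*I)/(-79 + I) = 2*I/(-79 + I))
(-32253 + m(-53))*(8328 + f(189)) = (-32253 - 29)*(8328 + 2*189/(-79 + 189)) = -32282*(8328 + 2*189/110) = -32282*(8328 + 2*189*(1/110)) = -32282*(8328 + 189/55) = -32282*458229/55 = -14792548578/55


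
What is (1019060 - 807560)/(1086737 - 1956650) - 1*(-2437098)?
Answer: 235562557886/96657 ≈ 2.4371e+6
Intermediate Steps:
(1019060 - 807560)/(1086737 - 1956650) - 1*(-2437098) = 211500/(-869913) + 2437098 = 211500*(-1/869913) + 2437098 = -23500/96657 + 2437098 = 235562557886/96657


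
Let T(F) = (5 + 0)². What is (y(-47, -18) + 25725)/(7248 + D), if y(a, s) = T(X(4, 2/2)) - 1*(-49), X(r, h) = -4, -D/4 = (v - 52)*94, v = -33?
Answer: 25799/39208 ≈ 0.65800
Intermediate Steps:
D = 31960 (D = -4*(-33 - 52)*94 = -(-340)*94 = -4*(-7990) = 31960)
T(F) = 25 (T(F) = 5² = 25)
y(a, s) = 74 (y(a, s) = 25 - 1*(-49) = 25 + 49 = 74)
(y(-47, -18) + 25725)/(7248 + D) = (74 + 25725)/(7248 + 31960) = 25799/39208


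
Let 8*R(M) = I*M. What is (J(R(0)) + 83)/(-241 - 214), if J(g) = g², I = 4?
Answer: -83/455 ≈ -0.18242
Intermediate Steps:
R(M) = M/2 (R(M) = (4*M)/8 = M/2)
(J(R(0)) + 83)/(-241 - 214) = (((½)*0)² + 83)/(-241 - 214) = (0² + 83)/(-455) = (0 + 83)*(-1/455) = 83*(-1/455) = -83/455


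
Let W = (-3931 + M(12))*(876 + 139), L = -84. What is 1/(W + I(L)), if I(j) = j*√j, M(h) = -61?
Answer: I/(56*(-72355*I + 3*√21)) ≈ -2.468e-7 + 4.6893e-11*I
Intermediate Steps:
I(j) = j^(3/2)
W = -4051880 (W = (-3931 - 61)*(876 + 139) = -3992*1015 = -4051880)
1/(W + I(L)) = 1/(-4051880 + (-84)^(3/2)) = 1/(-4051880 - 168*I*√21)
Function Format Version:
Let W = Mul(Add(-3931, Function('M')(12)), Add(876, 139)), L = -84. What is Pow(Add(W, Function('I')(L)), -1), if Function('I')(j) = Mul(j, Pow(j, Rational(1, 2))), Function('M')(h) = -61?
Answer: Mul(Rational(1, 56), I, Pow(Add(Mul(-72355, I), Mul(3, Pow(21, Rational(1, 2)))), -1)) ≈ Add(-2.4680e-7, Mul(4.6893e-11, I))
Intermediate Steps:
Function('I')(j) = Pow(j, Rational(3, 2))
W = -4051880 (W = Mul(Add(-3931, -61), Add(876, 139)) = Mul(-3992, 1015) = -4051880)
Pow(Add(W, Function('I')(L)), -1) = Pow(Add(-4051880, Pow(-84, Rational(3, 2))), -1) = Pow(Add(-4051880, Mul(-168, I, Pow(21, Rational(1, 2)))), -1)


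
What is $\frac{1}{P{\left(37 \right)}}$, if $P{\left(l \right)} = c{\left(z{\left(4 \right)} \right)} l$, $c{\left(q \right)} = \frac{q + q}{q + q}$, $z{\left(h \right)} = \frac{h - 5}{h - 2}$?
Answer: $\frac{1}{37} \approx 0.027027$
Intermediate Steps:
$z{\left(h \right)} = \frac{-5 + h}{-2 + h}$
$c{\left(q \right)} = 1$ ($c{\left(q \right)} = \frac{2 q}{2 q} = 2 q \frac{1}{2 q} = 1$)
$P{\left(l \right)} = l$ ($P{\left(l \right)} = 1 l = l$)
$\frac{1}{P{\left(37 \right)}} = \frac{1}{37}$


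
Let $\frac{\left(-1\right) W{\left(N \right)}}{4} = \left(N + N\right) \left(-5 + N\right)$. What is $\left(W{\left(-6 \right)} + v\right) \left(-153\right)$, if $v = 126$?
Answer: $61506$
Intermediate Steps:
$W{\left(N \right)} = - 8 N \left(-5 + N\right)$ ($W{\left(N \right)} = - 4 \left(N + N\right) \left(-5 + N\right) = - 4 \cdot 2 N \left(-5 + N\right) = - 8 N \left(-5 + N\right)$)
$\left(W{\left(-6 \right)} + v\right) \left(-153\right) = \left(8 \left(-6\right) \left(5 - -6\right) + 126\right) \left(-153\right) = \left(8 \left(-6\right) \left(5 + 6\right) + 126\right) \left(-153\right) = \left(8 \left(-6\right) 11 + 126\right) \left(-153\right) = \left(-528 + 126\right) \left(-153\right) = \left(-402\right) \left(-153\right) = 61506$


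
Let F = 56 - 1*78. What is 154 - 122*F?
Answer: 2838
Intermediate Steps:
F = -22 (F = 56 - 78 = -22)
154 - 122*F = 154 - 122*(-22) = 154 + 2684 = 2838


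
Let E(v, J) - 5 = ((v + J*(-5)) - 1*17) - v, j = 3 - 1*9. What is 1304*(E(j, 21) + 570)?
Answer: 590712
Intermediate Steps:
j = -6 (j = 3 - 9 = -6)
E(v, J) = -12 - 5*J (E(v, J) = 5 + (((v + J*(-5)) - 1*17) - v) = 5 + (((v - 5*J) - 17) - v) = 5 + ((-17 + v - 5*J) - v) = 5 + (-17 - 5*J) = -12 - 5*J)
1304*(E(j, 21) + 570) = 1304*((-12 - 5*21) + 570) = 1304*((-12 - 105) + 570) = 1304*(-117 + 570) = 1304*453 = 590712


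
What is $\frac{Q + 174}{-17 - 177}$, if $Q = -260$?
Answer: $\frac{43}{97} \approx 0.4433$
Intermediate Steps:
$\frac{Q + 174}{-17 - 177} = \frac{-260 + 174}{-17 - 177} = - \frac{86}{-194} = \left(-86\right) \left(- \frac{1}{194}\right) = \frac{43}{97}$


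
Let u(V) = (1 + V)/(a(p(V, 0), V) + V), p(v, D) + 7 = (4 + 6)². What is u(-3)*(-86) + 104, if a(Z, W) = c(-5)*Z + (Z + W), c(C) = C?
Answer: 19570/189 ≈ 103.54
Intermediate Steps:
p(v, D) = 93 (p(v, D) = -7 + (4 + 6)² = -7 + 10² = -7 + 100 = 93)
a(Z, W) = W - 4*Z (a(Z, W) = -5*Z + (Z + W) = -5*Z + (W + Z) = W - 4*Z)
u(V) = (1 + V)/(-372 + 2*V) (u(V) = (1 + V)/((V - 4*93) + V) = (1 + V)/((V - 372) + V) = (1 + V)/((-372 + V) + V) = (1 + V)/(-372 + 2*V))
u(-3)*(-86) + 104 = ((1 - 3)/(2*(-186 - 3)))*(-86) + 104 = ((½)*(-2)/(-189))*(-86) + 104 = ((½)*(-1/189)*(-2))*(-86) + 104 = (1/189)*(-86) + 104 = -86/189 + 104 = 19570/189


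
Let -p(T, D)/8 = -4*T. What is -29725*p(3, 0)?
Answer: -2853600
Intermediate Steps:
p(T, D) = 32*T (p(T, D) = -(-32)*T = 32*T)
-29725*p(3, 0) = -951200*3 = -29725*96 = -2853600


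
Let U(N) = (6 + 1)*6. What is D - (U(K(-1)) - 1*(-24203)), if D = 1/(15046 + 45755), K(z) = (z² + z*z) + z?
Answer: -1474120244/60801 ≈ -24245.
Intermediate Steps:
K(z) = z + 2*z² (K(z) = (z² + z²) + z = 2*z² + z = z + 2*z²)
U(N) = 42 (U(N) = 7*6 = 42)
D = 1/60801 ≈ 1.6447e-5
D - (U(K(-1)) - 1*(-24203)) = 1/60801 - (42 - 1*(-24203)) = 1/60801 - (42 + 24203) = 1/60801 - 1*24245 = 1/60801 - 24245 = -1474120244/60801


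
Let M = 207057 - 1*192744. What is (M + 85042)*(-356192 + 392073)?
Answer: 3564956755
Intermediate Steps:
M = 14313 (M = 207057 - 192744 = 14313)
(M + 85042)*(-356192 + 392073) = (14313 + 85042)*(-356192 + 392073) = 99355*35881 = 3564956755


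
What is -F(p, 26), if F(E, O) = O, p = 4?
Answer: -26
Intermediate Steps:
-F(p, 26) = -1*26 = -26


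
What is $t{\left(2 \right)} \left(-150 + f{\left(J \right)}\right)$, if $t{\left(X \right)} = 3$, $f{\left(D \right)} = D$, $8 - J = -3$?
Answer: $-417$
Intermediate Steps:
$J = 11$ ($J = 8 - -3 = 8 + 3 = 11$)
$t{\left(2 \right)} \left(-150 + f{\left(J \right)}\right) = 3 \left(-150 + 11\right) = 3 \left(-139\right) = -417$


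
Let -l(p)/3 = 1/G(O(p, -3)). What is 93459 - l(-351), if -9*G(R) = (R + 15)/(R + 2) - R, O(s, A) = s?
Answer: 3826675614/40945 ≈ 93459.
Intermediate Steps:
G(R) = R/9 - (15 + R)/(9*(2 + R)) (G(R) = -((R + 15)/(R + 2) - R)/9 = -((15 + R)/(2 + R) - R)/9 = -(-R + (15 + R)/(2 + R))/9 = R/9 - (15 + R)/(9*(2 + R)))
l(p) = -27*(2 + p)/(-15 + p + p²) (l(p) = -3*9*(2 + p)/(-15 + p + p²) = -27*(2 + p)/(-15 + p + p²))
93459 - l(-351) = 93459 - 27*(-2 - 1*(-351))/(-15 - 351 + (-351)²) = 93459 - 27*(-2 + 351)/(-15 - 351 + 123201) = 93459 - 27*349/122835 = 93459 - 1*3141/40945 = 93459 - 3141/40945 = 3826675614/40945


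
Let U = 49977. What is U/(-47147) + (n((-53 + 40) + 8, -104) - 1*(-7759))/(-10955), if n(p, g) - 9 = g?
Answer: -908832643/516495385 ≈ -1.7596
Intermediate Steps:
n(p, g) = 9 + g
U/(-47147) + (n((-53 + 40) + 8, -104) - 1*(-7759))/(-10955) = 49977/(-47147) + ((9 - 104) - 1*(-7759))/(-10955) = 49977*(-1/47147) + (-95 + 7759)*(-1/10955) = -49977/47147 + 7664*(-1/10955) = -49977/47147 - 7664/10955 = -908832643/516495385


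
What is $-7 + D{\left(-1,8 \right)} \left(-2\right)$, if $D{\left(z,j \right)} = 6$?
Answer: $-19$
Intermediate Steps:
$-7 + D{\left(-1,8 \right)} \left(-2\right) = -7 + 6 \left(-2\right) = -7 - 12 = -19$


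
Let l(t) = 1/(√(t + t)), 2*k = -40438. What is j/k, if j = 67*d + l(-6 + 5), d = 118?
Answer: -7906/20219 + I*√2/40438 ≈ -0.39102 + 3.4972e-5*I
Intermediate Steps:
k = -20219 (k = (½)*(-40438) = -20219)
l(t) = √2/(2*√t) (l(t) = 1/(√(2*t)) = 1/(√2*√t) = √2/(2*√t))
j = 7906 - I*√2/2 (j = 67*118 + √2/(2*√(-6 + 5)) = 7906 + √2/(2*√(-1)) = 7906 + √2*(-I)/2 = 7906 - I*√2/2 ≈ 7906.0 - 0.70711*I)
j/k = (7906 - I*√2/2)/(-20219) = (7906 - I*√2/2)*(-1/20219) = -7906/20219 + I*√2/40438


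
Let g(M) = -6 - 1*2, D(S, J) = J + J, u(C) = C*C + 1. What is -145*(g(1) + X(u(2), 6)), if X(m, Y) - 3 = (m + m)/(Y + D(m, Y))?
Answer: 5800/9 ≈ 644.44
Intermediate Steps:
u(C) = 1 + C² (u(C) = C² + 1 = 1 + C²)
D(S, J) = 2*J
X(m, Y) = 3 + 2*m/(3*Y) (X(m, Y) = 3 + (m + m)/(Y + 2*Y) = 3 + (2*m)/((3*Y)) = 3 + (2*m)*(1/(3*Y)) = 3 + 2*m/(3*Y))
g(M) = -8 (g(M) = -6 - 2 = -8)
-145*(g(1) + X(u(2), 6)) = -145*(-8 + (3 + (⅔)*(1 + 2²)/6)) = -145*(-8 + (3 + (⅔)*(1 + 4)*(⅙))) = -145*(-8 + (3 + (⅔)*5*(⅙))) = -145*(-8 + (3 + 5/9)) = -145*(-8 + 32/9) = -145*(-40/9) = 5800/9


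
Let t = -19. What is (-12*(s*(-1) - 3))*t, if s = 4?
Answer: -1596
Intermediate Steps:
(-12*(s*(-1) - 3))*t = -12*(4*(-1) - 3)*(-19) = -12*(-4 - 3)*(-19) = -12*(-7)*(-19) = 84*(-19) = -1596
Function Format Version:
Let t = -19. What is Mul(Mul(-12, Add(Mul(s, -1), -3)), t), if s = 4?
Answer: -1596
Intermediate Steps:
Mul(Mul(-12, Add(Mul(s, -1), -3)), t) = Mul(Mul(-12, Add(Mul(4, -1), -3)), -19) = Mul(Mul(-12, Add(-4, -3)), -19) = Mul(Mul(-12, -7), -19) = Mul(84, -19) = -1596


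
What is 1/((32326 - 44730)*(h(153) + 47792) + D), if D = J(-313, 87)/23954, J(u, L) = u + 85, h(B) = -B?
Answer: -11977/7077378846526 ≈ -1.6923e-9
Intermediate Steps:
J(u, L) = 85 + u
D = -114/11977 (D = (85 - 313)/23954 = -228*1/23954 = -114/11977 ≈ -0.0095182)
1/((32326 - 44730)*(h(153) + 47792) + D) = 1/((32326 - 44730)*(-1*153 + 47792) - 114/11977) = 1/(-12404*(-153 + 47792) - 114/11977) = 1/(-12404*47639 - 114/11977) = 1/(-590914156 - 114/11977) = 1/(-7077378846526/11977) = -11977/7077378846526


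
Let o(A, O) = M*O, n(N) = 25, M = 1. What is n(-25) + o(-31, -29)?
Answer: -4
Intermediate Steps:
o(A, O) = O (o(A, O) = 1*O = O)
n(-25) + o(-31, -29) = 25 - 29 = -4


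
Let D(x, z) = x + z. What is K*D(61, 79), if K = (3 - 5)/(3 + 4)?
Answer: -40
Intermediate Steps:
K = -2/7 ≈ -0.28571
K*D(61, 79) = -2*(61 + 79)/7 = -2/7*140 = -40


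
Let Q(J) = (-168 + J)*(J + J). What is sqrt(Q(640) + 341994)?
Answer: sqrt(946154) ≈ 972.70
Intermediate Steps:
Q(J) = 2*J*(-168 + J) (Q(J) = (-168 + J)*(2*J) = 2*J*(-168 + J))
sqrt(Q(640) + 341994) = sqrt(2*640*(-168 + 640) + 341994) = sqrt(2*640*472 + 341994) = sqrt(604160 + 341994) = sqrt(946154)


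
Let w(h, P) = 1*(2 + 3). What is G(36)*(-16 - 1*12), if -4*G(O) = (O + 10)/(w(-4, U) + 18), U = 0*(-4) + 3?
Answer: 14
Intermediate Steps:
U = 3 (U = 0 + 3 = 3)
w(h, P) = 5 (w(h, P) = 1*5 = 5)
G(O) = -5/46 - O/92 (G(O) = -(O + 10)/(4*(5 + 18)) = -(10 + O)/(4*23) = -(10/23 + O/23)/4 = -5/46 - O/92)
G(36)*(-16 - 1*12) = (-5/46 - 1/92*36)*(-16 - 1*12) = (-5/46 - 9/23)*(-16 - 12) = -½*(-28) = 14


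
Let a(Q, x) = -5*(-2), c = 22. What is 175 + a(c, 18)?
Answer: 185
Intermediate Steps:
a(Q, x) = 10
175 + a(c, 18) = 175 + 10 = 185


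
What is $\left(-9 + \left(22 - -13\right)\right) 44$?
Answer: $1144$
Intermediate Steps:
$\left(-9 + \left(22 - -13\right)\right) 44 = \left(-9 + \left(22 + 13\right)\right) 44 = \left(-9 + 35\right) 44 = 26 \cdot 44 = 1144$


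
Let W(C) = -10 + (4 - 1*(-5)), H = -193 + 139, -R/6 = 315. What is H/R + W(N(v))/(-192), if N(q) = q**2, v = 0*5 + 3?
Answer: 227/6720 ≈ 0.033780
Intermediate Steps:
R = -1890 (R = -6*315 = -1890)
v = 3 (v = 0 + 3 = 3)
H = -54
W(C) = -1 (W(C) = -10 + (4 + 5) = -10 + 9 = -1)
H/R + W(N(v))/(-192) = -54/(-1890) - 1/(-192) = -54*(-1/1890) - 1*(-1/192) = 1/35 + 1/192 = 227/6720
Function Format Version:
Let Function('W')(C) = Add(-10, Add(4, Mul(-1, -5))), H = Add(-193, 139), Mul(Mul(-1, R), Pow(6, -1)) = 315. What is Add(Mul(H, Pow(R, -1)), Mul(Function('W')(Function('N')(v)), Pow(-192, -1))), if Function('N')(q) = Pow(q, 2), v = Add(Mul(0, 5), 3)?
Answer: Rational(227, 6720) ≈ 0.033780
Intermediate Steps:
R = -1890 (R = Mul(-6, 315) = -1890)
v = 3 (v = Add(0, 3) = 3)
H = -54
Function('W')(C) = -1 (Function('W')(C) = Add(-10, Add(4, 5)) = Add(-10, 9) = -1)
Add(Mul(H, Pow(R, -1)), Mul(Function('W')(Function('N')(v)), Pow(-192, -1))) = Add(Mul(-54, Pow(-1890, -1)), Mul(-1, Pow(-192, -1))) = Add(Mul(-54, Rational(-1, 1890)), Mul(-1, Rational(-1, 192))) = Add(Rational(1, 35), Rational(1, 192)) = Rational(227, 6720)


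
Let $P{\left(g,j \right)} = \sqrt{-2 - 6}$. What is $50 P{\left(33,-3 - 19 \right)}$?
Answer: $100 i \sqrt{2} \approx 141.42 i$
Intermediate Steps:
$P{\left(g,j \right)} = 2 i \sqrt{2}$ ($P{\left(g,j \right)} = \sqrt{-8} = 2 i \sqrt{2}$)
$50 P{\left(33,-3 - 19 \right)} = 50 \cdot 2 i \sqrt{2} = 100 i \sqrt{2}$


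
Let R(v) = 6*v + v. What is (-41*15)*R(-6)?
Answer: 25830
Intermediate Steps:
R(v) = 7*v
(-41*15)*R(-6) = (-41*15)*(7*(-6)) = -615*(-42) = 25830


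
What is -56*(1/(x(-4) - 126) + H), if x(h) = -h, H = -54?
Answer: 184492/61 ≈ 3024.5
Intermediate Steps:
-56*(1/(x(-4) - 126) + H) = -56*(1/(-1*(-4) - 126) - 54) = -56*(1/(4 - 126) - 54) = -56*(1/(-122) - 54) = -56*(-1/122 - 54) = -56*(-6589/122) = 184492/61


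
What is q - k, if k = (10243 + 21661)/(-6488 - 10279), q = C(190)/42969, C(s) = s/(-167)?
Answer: 76311423754/40105674747 ≈ 1.9028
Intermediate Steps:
C(s) = -s/167 (C(s) = s*(-1/167) = -s/167)
q = -190/7175823 (q = -1/167*190/42969 = -190/167*1/42969 = -190/7175823 ≈ -2.6478e-5)
k = -31904/16767 (k = 31904/(-16767) = 31904*(-1/16767) = -31904/16767 ≈ -1.9028)
q - k = -190/7175823 - 1*(-31904/16767) = -190/7175823 + 31904/16767 = 76311423754/40105674747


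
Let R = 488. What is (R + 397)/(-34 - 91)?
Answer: -177/25 ≈ -7.0800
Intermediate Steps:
(R + 397)/(-34 - 91) = (488 + 397)/(-34 - 91) = 885/(-125) = 885*(-1/125) = -177/25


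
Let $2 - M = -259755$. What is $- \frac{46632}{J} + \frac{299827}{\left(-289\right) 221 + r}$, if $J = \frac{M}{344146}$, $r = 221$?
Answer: $- \frac{1021514751442295}{16533013536} \approx -61786.0$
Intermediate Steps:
$M = 259757$ ($M = 2 - -259755 = 2 + 259755 = 259757$)
$J = \frac{259757}{344146} \approx 0.75479$
$- \frac{46632}{J} + \frac{299827}{\left(-289\right) 221 + r} = - \frac{46632}{\frac{259757}{344146}} + \frac{299827}{\left(-289\right) 221 + 221} = \left(-46632\right) \frac{344146}{259757} + \frac{299827}{-63869 + 221} = - \frac{16048216272}{259757} + \frac{299827}{-63648} = - \frac{16048216272}{259757} + 299827 \left(- \frac{1}{63648}\right) = - \frac{16048216272}{259757} - \frac{299827}{63648} = - \frac{1021514751442295}{16533013536}$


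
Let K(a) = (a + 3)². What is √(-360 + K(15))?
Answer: 6*I ≈ 6.0*I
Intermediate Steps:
K(a) = (3 + a)²
√(-360 + K(15)) = √(-360 + (3 + 15)²) = √(-360 + 18²) = √(-360 + 324) = √(-36) = 6*I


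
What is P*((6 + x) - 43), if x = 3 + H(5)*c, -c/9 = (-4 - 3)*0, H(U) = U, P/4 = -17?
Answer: 2312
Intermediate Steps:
P = -68 (P = 4*(-17) = -68)
c = 0 (c = -9*(-4 - 3)*0 = -(-63)*0 = -9*0 = 0)
x = 3 (x = 3 + 5*0 = 3 + 0 = 3)
P*((6 + x) - 43) = -68*((6 + 3) - 43) = -68*(9 - 43) = -68*(-34) = 2312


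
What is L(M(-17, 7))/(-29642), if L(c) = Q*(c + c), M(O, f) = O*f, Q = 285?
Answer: 33915/14821 ≈ 2.2883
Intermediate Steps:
L(c) = 570*c (L(c) = 285*(c + c) = 285*(2*c) = 570*c)
L(M(-17, 7))/(-29642) = (570*(-17*7))/(-29642) = (570*(-119))*(-1/29642) = -67830*(-1/29642) = 33915/14821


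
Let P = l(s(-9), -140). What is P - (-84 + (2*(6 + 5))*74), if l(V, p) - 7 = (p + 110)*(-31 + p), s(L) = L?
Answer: 3593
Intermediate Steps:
l(V, p) = 7 + (-31 + p)*(110 + p) (l(V, p) = 7 + (p + 110)*(-31 + p) = 7 + (110 + p)*(-31 + p) = 7 + (-31 + p)*(110 + p))
P = 5137 (P = -3403 + (-140)² + 79*(-140) = -3403 + 19600 - 11060 = 5137)
P - (-84 + (2*(6 + 5))*74) = 5137 - (-84 + (2*(6 + 5))*74) = 5137 - (-84 + (2*11)*74) = 5137 - (-84 + 22*74) = 5137 - (-84 + 1628) = 5137 - 1*1544 = 5137 - 1544 = 3593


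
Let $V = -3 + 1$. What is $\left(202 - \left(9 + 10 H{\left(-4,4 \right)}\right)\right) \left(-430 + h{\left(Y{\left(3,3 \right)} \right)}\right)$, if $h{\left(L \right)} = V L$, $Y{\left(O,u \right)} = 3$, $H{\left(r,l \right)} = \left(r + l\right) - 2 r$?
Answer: $-49268$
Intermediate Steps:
$V = -2$
$H{\left(r,l \right)} = l - r$ ($H{\left(r,l \right)} = \left(l + r\right) - 2 r = l - r$)
$h{\left(L \right)} = - 2 L$
$\left(202 - \left(9 + 10 H{\left(-4,4 \right)}\right)\right) \left(-430 + h{\left(Y{\left(3,3 \right)} \right)}\right) = \left(202 - \left(9 + 10 \left(4 - -4\right)\right)\right) \left(-430 - 6\right) = \left(202 - \left(9 + 10 \left(4 + 4\right)\right)\right) \left(-430 - 6\right) = \left(202 - 89\right) \left(-436\right) = 113 \left(-436\right) = -49268$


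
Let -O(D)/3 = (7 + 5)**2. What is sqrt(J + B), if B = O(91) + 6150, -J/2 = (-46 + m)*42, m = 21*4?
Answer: sqrt(2526) ≈ 50.259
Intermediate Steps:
O(D) = -432 (O(D) = -3*(7 + 5)**2 = -3*12**2 = -3*144 = -432)
m = 84
J = -3192 (J = -2*(-46 + 84)*42 = -76*42 = -2*1596 = -3192)
B = 5718 (B = -432 + 6150 = 5718)
sqrt(J + B) = sqrt(-3192 + 5718) = sqrt(2526)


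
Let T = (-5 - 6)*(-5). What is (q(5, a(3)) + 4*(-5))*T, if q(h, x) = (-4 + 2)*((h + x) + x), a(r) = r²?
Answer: -3630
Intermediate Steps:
T = 55 (T = -11*(-5) = 55)
q(h, x) = -4*x - 2*h (q(h, x) = -2*(h + 2*x) = -4*x - 2*h)
(q(5, a(3)) + 4*(-5))*T = ((-4*3² - 2*5) + 4*(-5))*55 = ((-4*9 - 10) - 20)*55 = ((-36 - 10) - 20)*55 = (-46 - 20)*55 = -66*55 = -3630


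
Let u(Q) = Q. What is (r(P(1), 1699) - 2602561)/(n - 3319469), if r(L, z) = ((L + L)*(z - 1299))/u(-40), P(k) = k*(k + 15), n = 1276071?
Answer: 2602881/2043398 ≈ 1.2738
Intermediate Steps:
P(k) = k*(15 + k)
r(L, z) = -L*(-1299 + z)/20 (r(L, z) = ((L + L)*(z - 1299))/(-40) = ((2*L)*(-1299 + z))*(-1/40) = (2*L*(-1299 + z))*(-1/40) = -L*(-1299 + z)/20)
(r(P(1), 1699) - 2602561)/(n - 3319469) = ((1*(15 + 1))*(1299 - 1*1699)/20 - 2602561)/(1276071 - 3319469) = ((1*16)*(1299 - 1699)/20 - 2602561)/(-2043398) = ((1/20)*16*(-400) - 2602561)*(-1/2043398) = (-320 - 2602561)*(-1/2043398) = -2602881*(-1/2043398) = 2602881/2043398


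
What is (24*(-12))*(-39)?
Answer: 11232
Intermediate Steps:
(24*(-12))*(-39) = -288*(-39) = 11232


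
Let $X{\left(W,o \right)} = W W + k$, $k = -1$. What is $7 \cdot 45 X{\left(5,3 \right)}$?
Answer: $7560$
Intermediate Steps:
$X{\left(W,o \right)} = -1 + W^{2}$ ($X{\left(W,o \right)} = W W - 1 = W^{2} - 1 = -1 + W^{2}$)
$7 \cdot 45 X{\left(5,3 \right)} = 7 \cdot 45 \left(-1 + 5^{2}\right) = 315 \left(-1 + 25\right) = 315 \cdot 24 = 7560$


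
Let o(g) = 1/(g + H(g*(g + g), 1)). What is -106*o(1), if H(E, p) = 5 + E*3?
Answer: -53/6 ≈ -8.8333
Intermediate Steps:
H(E, p) = 5 + 3*E
o(g) = 1/(5 + g + 6*g**2) (o(g) = 1/(g + (5 + 3*(g*(g + g)))) = 1/(g + (5 + 3*(g*(2*g)))) = 1/(g + (5 + 3*(2*g**2))) = 1/(g + (5 + 6*g**2)) = 1/(5 + g + 6*g**2))
-106*o(1) = -106/(5 + 1 + 6*1**2) = -106/(5 + 1 + 6*1) = -106/(5 + 1 + 6) = -106/12 = -106*1/12 = -53/6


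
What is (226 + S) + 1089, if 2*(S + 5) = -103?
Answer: 2517/2 ≈ 1258.5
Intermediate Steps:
S = -113/2 (S = -5 + (1/2)*(-103) = -5 - 103/2 = -113/2 ≈ -56.500)
(226 + S) + 1089 = (226 - 113/2) + 1089 = 339/2 + 1089 = 2517/2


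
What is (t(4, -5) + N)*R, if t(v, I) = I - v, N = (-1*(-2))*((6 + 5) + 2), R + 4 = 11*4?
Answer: 680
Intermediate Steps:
R = 40 (R = -4 + 11*4 = -4 + 44 = 40)
N = 26 (N = 2*(11 + 2) = 2*13 = 26)
(t(4, -5) + N)*R = ((-5 - 1*4) + 26)*40 = ((-5 - 4) + 26)*40 = (-9 + 26)*40 = 17*40 = 680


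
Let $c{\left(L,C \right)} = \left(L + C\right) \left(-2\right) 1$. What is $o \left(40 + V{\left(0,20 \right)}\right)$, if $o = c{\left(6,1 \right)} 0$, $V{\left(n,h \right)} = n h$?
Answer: $0$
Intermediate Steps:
$c{\left(L,C \right)} = - 2 C - 2 L$ ($c{\left(L,C \right)} = \left(C + L\right) \left(-2\right) 1 = \left(- 2 C - 2 L\right) 1 = - 2 C - 2 L$)
$V{\left(n,h \right)} = h n$
$o = 0$ ($o = \left(\left(-2\right) 1 - 12\right) 0 = \left(-2 - 12\right) 0 = \left(-14\right) 0 = 0$)
$o \left(40 + V{\left(0,20 \right)}\right) = 0 \left(40 + 20 \cdot 0\right) = 0 \left(40 + 0\right) = 0 \cdot 40 = 0$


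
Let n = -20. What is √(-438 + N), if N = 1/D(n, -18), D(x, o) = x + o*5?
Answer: I*√5299910/110 ≈ 20.929*I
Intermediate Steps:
D(x, o) = x + 5*o
N = -1/110 (N = 1/(-20 + 5*(-18)) = 1/(-20 - 90) = 1/(-110) = -1/110 ≈ -0.0090909)
√(-438 + N) = √(-438 - 1/110) = √(-48181/110) = I*√5299910/110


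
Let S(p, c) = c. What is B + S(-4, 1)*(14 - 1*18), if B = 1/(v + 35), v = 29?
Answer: -255/64 ≈ -3.9844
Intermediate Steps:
B = 1/64 (B = 1/(29 + 35) = 1/64 ≈ 0.015625)
B + S(-4, 1)*(14 - 1*18) = 1/64 + 1*(14 - 1*18) = 1/64 + 1*(14 - 18) = 1/64 + 1*(-4) = 1/64 - 4 = -255/64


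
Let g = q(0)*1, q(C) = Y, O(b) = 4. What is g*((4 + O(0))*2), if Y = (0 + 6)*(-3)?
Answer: -288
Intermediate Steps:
Y = -18 (Y = 6*(-3) = -18)
q(C) = -18
g = -18 (g = -18*1 = -18)
g*((4 + O(0))*2) = -18*(4 + 4)*2 = -144*2 = -18*16 = -288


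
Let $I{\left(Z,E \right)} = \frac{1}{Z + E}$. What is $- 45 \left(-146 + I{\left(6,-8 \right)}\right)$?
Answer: $\frac{13185}{2} \approx 6592.5$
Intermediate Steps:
$I{\left(Z,E \right)} = \frac{1}{E + Z}$
$- 45 \left(-146 + I{\left(6,-8 \right)}\right) = - 45 \left(-146 + \frac{1}{-8 + 6}\right) = - 45 \left(-146 + \frac{1}{-2}\right) = - 45 \left(-146 - \frac{1}{2}\right) = \left(-45\right) \left(- \frac{293}{2}\right) = \frac{13185}{2}$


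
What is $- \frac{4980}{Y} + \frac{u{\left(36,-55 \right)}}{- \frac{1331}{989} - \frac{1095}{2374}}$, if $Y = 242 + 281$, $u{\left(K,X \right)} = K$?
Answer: $- \frac{65334887628}{2218957727} \approx -29.444$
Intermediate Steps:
$Y = 523$
$- \frac{4980}{Y} + \frac{u{\left(36,-55 \right)}}{- \frac{1331}{989} - \frac{1095}{2374}} = - \frac{4980}{523} + \frac{36}{- \frac{1331}{989} - \frac{1095}{2374}} = - \frac{4980}{523} + \frac{36}{- \frac{4242749}{2347886}} = - \frac{4980}{523} + 36 \left(- \frac{2347886}{4242749}\right) = - \frac{4980}{523} - \frac{84523896}{4242749} = - \frac{65334887628}{2218957727}$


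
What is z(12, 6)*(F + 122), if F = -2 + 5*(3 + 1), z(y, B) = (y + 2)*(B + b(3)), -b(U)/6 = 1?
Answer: 0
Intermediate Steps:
b(U) = -6 (b(U) = -6*1 = -6)
z(y, B) = (-6 + B)*(2 + y) (z(y, B) = (y + 2)*(B - 6) = (2 + y)*(-6 + B) = (-6 + B)*(2 + y))
F = 18 (F = -2 + 5*4 = -2 + 20 = 18)
z(12, 6)*(F + 122) = (-12 - 6*12 + 2*6 + 6*12)*(18 + 122) = (-12 - 72 + 12 + 72)*140 = 0*140 = 0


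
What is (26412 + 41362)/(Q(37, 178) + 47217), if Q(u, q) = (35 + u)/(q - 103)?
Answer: 1694350/1180449 ≈ 1.4353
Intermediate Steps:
Q(u, q) = (35 + u)/(-103 + q)
(26412 + 41362)/(Q(37, 178) + 47217) = (26412 + 41362)/((35 + 37)/(-103 + 178) + 47217) = 67774/(72/75 + 47217) = 67774/((1/75)*72 + 47217) = 67774/(24/25 + 47217) = 67774/(1180449/25) = 67774*(25/1180449) = 1694350/1180449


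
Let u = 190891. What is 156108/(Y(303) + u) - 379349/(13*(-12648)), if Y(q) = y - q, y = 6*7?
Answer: 48991600831/15672073560 ≈ 3.1260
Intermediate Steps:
y = 42
Y(q) = 42 - q
156108/(Y(303) + u) - 379349/(13*(-12648)) = 156108/((42 - 1*303) + 190891) - 379349/(13*(-12648)) = 156108/((42 - 303) + 190891) - 379349/(-164424) = 156108/(-261 + 190891) - 379349*(-1/164424) = 156108/190630 + 379349/164424 = 156108*(1/190630) + 379349/164424 = 78054/95315 + 379349/164424 = 48991600831/15672073560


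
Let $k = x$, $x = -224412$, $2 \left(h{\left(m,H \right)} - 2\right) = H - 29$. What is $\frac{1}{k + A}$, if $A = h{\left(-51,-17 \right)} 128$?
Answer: $- \frac{1}{227100} \approx -4.4033 \cdot 10^{-6}$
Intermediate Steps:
$h{\left(m,H \right)} = - \frac{25}{2} + \frac{H}{2}$ ($h{\left(m,H \right)} = 2 + \frac{H - 29}{2} = 2 + \frac{-29 + H}{2} = 2 + \left(- \frac{29}{2} + \frac{H}{2}\right) = - \frac{25}{2} + \frac{H}{2}$)
$k = -224412$
$A = -2688$ ($A = \left(- \frac{25}{2} + \frac{1}{2} \left(-17\right)\right) 128 = \left(- \frac{25}{2} - \frac{17}{2}\right) 128 = \left(-21\right) 128 = -2688$)
$\frac{1}{k + A} = \frac{1}{-224412 - 2688} = \frac{1}{-227100} = - \frac{1}{227100}$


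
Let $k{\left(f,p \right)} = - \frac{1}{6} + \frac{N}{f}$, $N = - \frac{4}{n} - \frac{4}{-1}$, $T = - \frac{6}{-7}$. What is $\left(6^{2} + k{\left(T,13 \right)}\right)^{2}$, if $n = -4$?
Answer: $\frac{15625}{9} \approx 1736.1$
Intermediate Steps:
$T = \frac{6}{7}$ ($T = \left(-6\right) \left(- \frac{1}{7}\right) = \frac{6}{7} \approx 0.85714$)
$N = 5$ ($N = - \frac{4}{-4} - \frac{4}{-1} = \left(-4\right) \left(- \frac{1}{4}\right) - -4 = 1 + 4 = 5$)
$k{\left(f,p \right)} = - \frac{1}{6} + \frac{5}{f}$
$\left(6^{2} + k{\left(T,13 \right)}\right)^{2} = \left(6^{2} + \frac{30 - \frac{6}{7}}{6 \cdot \frac{6}{7}}\right)^{2} = \left(36 + \frac{1}{6} \cdot \frac{7}{6} \left(30 - \frac{6}{7}\right)\right)^{2} = \left(36 + \frac{1}{6} \cdot \frac{7}{6} \cdot \frac{204}{7}\right)^{2} = \left(36 + \frac{17}{3}\right)^{2} = \left(\frac{125}{3}\right)^{2} = \frac{15625}{9}$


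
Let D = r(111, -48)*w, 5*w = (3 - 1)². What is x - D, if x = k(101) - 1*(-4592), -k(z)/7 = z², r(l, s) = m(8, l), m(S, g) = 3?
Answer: -334087/5 ≈ -66817.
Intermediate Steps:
r(l, s) = 3
k(z) = -7*z²
w = ⅘ (w = (3 - 1)²/5 = (⅕)*2² = (⅕)*4 = ⅘ ≈ 0.80000)
x = -66815 (x = -7*101² - 1*(-4592) = -7*10201 + 4592 = -71407 + 4592 = -66815)
D = 12/5 (D = 3*(⅘) = 12/5 ≈ 2.4000)
x - D = -66815 - 1*12/5 = -66815 - 12/5 = -334087/5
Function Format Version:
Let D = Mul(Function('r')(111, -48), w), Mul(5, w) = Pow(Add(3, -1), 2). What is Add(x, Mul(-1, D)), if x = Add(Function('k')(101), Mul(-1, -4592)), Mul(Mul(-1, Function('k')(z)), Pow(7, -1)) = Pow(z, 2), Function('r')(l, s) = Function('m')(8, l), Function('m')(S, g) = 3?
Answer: Rational(-334087, 5) ≈ -66817.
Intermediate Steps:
Function('r')(l, s) = 3
Function('k')(z) = Mul(-7, Pow(z, 2))
w = Rational(4, 5) (w = Mul(Rational(1, 5), Pow(Add(3, -1), 2)) = Mul(Rational(1, 5), Pow(2, 2)) = Mul(Rational(1, 5), 4) = Rational(4, 5) ≈ 0.80000)
x = -66815 (x = Add(Mul(-7, Pow(101, 2)), Mul(-1, -4592)) = Add(Mul(-7, 10201), 4592) = Add(-71407, 4592) = -66815)
D = Rational(12, 5) (D = Mul(3, Rational(4, 5)) = Rational(12, 5) ≈ 2.4000)
Add(x, Mul(-1, D)) = Add(-66815, Mul(-1, Rational(12, 5))) = Add(-66815, Rational(-12, 5)) = Rational(-334087, 5)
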